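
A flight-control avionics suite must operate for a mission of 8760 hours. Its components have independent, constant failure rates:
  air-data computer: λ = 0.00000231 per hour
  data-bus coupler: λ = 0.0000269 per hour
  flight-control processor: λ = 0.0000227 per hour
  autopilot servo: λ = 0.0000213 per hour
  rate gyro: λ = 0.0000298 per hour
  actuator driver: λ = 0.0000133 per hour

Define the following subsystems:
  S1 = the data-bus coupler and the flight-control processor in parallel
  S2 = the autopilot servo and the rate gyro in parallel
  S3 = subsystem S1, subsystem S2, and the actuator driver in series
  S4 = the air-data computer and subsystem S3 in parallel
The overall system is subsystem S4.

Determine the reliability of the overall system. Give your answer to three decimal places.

R(air-data computer) = exp(−0.00000231 × 8760) = 0.97997
R(data-bus coupler) = exp(−0.0000269 × 8760) = 0.79006
R(flight-control processor) = exp(−0.0000227 × 8760) = 0.81967
R(autopilot servo) = exp(−0.0000213 × 8760) = 0.82979
R(rate gyro) = exp(−0.0000298 × 8760) = 0.77024
R(actuator driver) = exp(−0.0000133 × 8760) = 0.89002
Parallel (data-bus coupler and flight-control processor): 1 − (1 − 0.79006)(1 − 0.81967) = 0.96214
Parallel (autopilot servo and rate gyro): 1 − (1 − 0.82979)(1 − 0.77024) = 0.96089
Series ([0.96214], [0.96089], and actuator driver): 0.96214 × 0.96089 × 0.89002 = 0.82283
Parallel (air-data computer and [0.82283]): 1 − (1 − 0.97997)(1 − 0.82283) = 0.996

0.996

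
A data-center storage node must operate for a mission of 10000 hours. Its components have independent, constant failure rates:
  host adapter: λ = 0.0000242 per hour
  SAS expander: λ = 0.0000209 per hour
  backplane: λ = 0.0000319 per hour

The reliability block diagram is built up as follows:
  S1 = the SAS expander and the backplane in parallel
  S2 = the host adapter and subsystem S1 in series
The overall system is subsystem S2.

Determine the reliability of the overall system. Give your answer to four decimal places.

0.7446

R(host adapter) = exp(−0.0000242 × 10000) = 0.785056
R(SAS expander) = exp(−0.0000209 × 10000) = 0.811395
R(backplane) = exp(−0.0000319 × 10000) = 0.726876
Parallel (SAS expander and backplane): 1 − (1 − 0.811395)(1 − 0.726876) = 0.948487
Series (host adapter and [0.948487]): 0.785056 × 0.948487 = 0.7446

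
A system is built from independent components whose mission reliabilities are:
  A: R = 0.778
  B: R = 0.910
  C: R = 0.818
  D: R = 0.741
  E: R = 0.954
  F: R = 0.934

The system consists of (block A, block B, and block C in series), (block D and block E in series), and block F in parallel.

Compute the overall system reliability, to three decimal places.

Series (A, B, and C): 0.77800 × 0.91000 × 0.81800 = 0.57913
Series (D and E): 0.74100 × 0.95400 = 0.70691
Parallel ([0.57913], [0.70691], and F): 1 − (1 − 0.57913)(1 − 0.70691)(1 − 0.93400) = 0.992

0.992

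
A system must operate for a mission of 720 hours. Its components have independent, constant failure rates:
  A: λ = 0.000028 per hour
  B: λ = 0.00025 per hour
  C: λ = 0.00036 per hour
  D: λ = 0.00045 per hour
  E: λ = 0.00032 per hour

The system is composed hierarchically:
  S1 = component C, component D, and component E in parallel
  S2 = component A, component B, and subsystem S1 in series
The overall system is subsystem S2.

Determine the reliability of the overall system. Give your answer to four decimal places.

R(A) = exp(−0.000028 × 720) = 0.980042
R(B) = exp(−0.00025 × 720) = 0.835270
R(C) = exp(−0.00036 × 720) = 0.771669
R(D) = exp(−0.00045 × 720) = 0.723250
R(E) = exp(−0.00032 × 720) = 0.794216
Parallel (C, D, and E): 1 − (1 − 0.771669)(1 − 0.723250)(1 − 0.794216) = 0.986996
Series (A, B, and [0.986996]): 0.980042 × 0.835270 × 0.986996 = 0.8080

0.8080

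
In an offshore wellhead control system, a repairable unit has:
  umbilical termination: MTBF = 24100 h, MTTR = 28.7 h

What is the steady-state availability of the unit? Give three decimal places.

A(umbilical termination) = MTBF/(MTBF+MTTR) = 24100/(24100+28.7) = 0.999

0.999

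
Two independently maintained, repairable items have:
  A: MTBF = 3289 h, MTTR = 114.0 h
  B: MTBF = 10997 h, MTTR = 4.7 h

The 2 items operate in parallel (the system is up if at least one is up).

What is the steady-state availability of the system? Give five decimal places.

0.99999

A(A) = MTBF/(MTBF+MTTR) = 3289/(3289+114.0) = 0.966500
A(B) = MTBF/(MTBF+MTTR) = 10997/(10997+4.7) = 0.999573
Parallel availability: 1 − (1 − 0.966500)(1 − 0.999573) = 0.99999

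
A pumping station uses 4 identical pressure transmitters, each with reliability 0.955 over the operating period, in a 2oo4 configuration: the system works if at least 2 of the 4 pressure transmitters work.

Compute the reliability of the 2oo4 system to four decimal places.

0.9996

R = Σ_{i=2}^{4} C(4,i) p^i (1−p)^{4−i} with p = 0.955
C(4,2)·0.955^2·0.045^2 = 0.011081
C(4,3)·0.955^3·0.045^1 = 0.156777
C(4,4)·0.955^4·0.045^0 = 0.831790
Sum = 0.9996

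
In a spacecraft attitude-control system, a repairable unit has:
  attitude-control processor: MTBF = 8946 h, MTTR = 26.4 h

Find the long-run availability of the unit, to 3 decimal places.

A(attitude-control processor) = MTBF/(MTBF+MTTR) = 8946/(8946+26.4) = 0.997

0.997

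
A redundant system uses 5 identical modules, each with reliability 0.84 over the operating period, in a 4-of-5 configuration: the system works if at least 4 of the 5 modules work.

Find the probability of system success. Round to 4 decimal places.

0.8165

R = Σ_{i=4}^{5} C(5,i) p^i (1−p)^{5−i} with p = 0.84
C(5,4)·0.84^4·0.16^1 = 0.398297
C(5,5)·0.84^5·0.16^0 = 0.418212
Sum = 0.8165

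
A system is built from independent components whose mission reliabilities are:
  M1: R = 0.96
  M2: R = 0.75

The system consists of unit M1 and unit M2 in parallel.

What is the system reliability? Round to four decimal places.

Parallel (M1 and M2): 1 − (1 − 0.960000)(1 − 0.750000) = 0.9900

0.9900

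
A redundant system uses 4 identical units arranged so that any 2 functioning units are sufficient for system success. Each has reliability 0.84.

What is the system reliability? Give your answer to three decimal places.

0.986

R = Σ_{i=2}^{4} C(4,i) p^i (1−p)^{4−i} with p = 0.84
C(4,2)·0.84^2·0.16^2 = 0.10838
C(4,3)·0.84^3·0.16^1 = 0.37933
C(4,4)·0.84^4·0.16^0 = 0.49787
Sum = 0.986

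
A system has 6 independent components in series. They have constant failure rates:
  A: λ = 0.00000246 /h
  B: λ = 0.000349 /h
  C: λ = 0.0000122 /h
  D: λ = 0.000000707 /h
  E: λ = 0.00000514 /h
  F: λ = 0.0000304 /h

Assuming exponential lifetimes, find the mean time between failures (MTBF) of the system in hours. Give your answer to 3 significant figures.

Series of exponential components: λ_sys = Σ λ_i
λ_sys = 0.00000246 + 0.000349 + 0.0000122 + 0.000000707 + 0.00000514 + 0.0000304 = 3.9991e-04 /h
MTBF = 1 / λ_sys = 2500 h

2500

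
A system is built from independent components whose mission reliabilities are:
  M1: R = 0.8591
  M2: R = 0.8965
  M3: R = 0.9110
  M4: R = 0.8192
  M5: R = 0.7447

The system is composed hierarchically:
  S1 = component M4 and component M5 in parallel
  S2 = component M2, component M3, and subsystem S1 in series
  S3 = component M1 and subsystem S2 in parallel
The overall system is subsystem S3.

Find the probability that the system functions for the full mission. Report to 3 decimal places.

Parallel (M4 and M5): 1 − (1 − 0.81920)(1 − 0.74470) = 0.95384
Series (M2, M3, and [0.95384]): 0.89650 × 0.91100 × 0.95384 = 0.77901
Parallel (M1 and [0.77901]): 1 − (1 − 0.85910)(1 − 0.77901) = 0.969

0.969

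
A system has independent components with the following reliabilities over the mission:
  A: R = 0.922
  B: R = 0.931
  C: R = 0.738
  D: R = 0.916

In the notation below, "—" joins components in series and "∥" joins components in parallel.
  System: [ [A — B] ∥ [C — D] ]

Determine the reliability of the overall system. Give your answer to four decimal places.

Series (A and B): 0.922000 × 0.931000 = 0.858382
Series (C and D): 0.738000 × 0.916000 = 0.676008
Parallel ([0.858382] and [0.676008]): 1 − (1 − 0.858382)(1 − 0.676008) = 0.9541

0.9541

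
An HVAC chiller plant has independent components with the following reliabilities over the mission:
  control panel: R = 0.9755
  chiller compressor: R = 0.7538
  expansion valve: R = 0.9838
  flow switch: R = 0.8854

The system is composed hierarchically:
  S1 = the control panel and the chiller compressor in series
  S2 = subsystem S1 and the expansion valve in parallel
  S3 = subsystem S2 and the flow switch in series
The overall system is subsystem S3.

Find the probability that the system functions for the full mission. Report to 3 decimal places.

0.882

Series (control panel and chiller compressor): 0.97550 × 0.75380 = 0.73533
Parallel ([0.73533] and expansion valve): 1 − (1 − 0.73533)(1 − 0.98380) = 0.99571
Series ([0.99571] and flow switch): 0.99571 × 0.88540 = 0.882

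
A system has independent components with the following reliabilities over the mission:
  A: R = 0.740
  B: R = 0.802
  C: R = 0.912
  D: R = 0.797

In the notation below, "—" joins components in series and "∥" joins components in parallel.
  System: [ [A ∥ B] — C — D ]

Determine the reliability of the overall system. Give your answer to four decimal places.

Parallel (A and B): 1 − (1 − 0.740000)(1 − 0.802000) = 0.948520
Series ([0.948520], C, and D): 0.948520 × 0.912000 × 0.797000 = 0.6894

0.6894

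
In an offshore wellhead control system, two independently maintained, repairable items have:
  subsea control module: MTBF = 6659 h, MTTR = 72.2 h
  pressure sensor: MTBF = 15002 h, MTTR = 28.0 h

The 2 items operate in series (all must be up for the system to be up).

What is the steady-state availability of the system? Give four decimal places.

0.9874

A(subsea control module) = MTBF/(MTBF+MTTR) = 6659/(6659+72.2) = 0.989274
A(pressure sensor) = MTBF/(MTBF+MTTR) = 15002/(15002+28.0) = 0.998137
Series availability: 0.989274 × 0.998137 = 0.9874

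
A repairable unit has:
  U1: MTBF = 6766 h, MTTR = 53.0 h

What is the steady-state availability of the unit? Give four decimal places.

0.9922

A(U1) = MTBF/(MTBF+MTTR) = 6766/(6766+53.0) = 0.9922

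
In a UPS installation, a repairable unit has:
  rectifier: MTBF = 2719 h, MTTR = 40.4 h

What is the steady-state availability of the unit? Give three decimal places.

A(rectifier) = MTBF/(MTBF+MTTR) = 2719/(2719+40.4) = 0.985

0.985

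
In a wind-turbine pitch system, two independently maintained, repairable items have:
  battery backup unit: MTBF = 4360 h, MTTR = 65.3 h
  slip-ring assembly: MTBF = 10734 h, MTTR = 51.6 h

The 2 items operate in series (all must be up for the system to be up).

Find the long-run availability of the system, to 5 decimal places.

A(battery backup unit) = MTBF/(MTBF+MTTR) = 4360/(4360+65.3) = 0.985244
A(slip-ring assembly) = MTBF/(MTBF+MTTR) = 10734/(10734+51.6) = 0.995216
Series availability: 0.985244 × 0.995216 = 0.98053

0.98053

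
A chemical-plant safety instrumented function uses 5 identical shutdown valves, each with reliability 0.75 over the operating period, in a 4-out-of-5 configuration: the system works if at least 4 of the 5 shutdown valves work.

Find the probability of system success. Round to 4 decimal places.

0.6328

R = Σ_{i=4}^{5} C(5,i) p^i (1−p)^{5−i} with p = 0.75
C(5,4)·0.75^4·0.25^1 = 0.395508
C(5,5)·0.75^5·0.25^0 = 0.237305
Sum = 0.6328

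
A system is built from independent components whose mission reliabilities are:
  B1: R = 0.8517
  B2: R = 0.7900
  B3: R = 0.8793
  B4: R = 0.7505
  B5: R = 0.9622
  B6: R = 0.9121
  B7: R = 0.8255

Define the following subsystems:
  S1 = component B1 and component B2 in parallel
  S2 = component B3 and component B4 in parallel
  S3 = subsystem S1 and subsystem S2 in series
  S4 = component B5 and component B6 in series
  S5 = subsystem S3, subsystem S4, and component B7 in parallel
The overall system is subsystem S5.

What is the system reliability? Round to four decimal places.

Parallel (B1 and B2): 1 − (1 − 0.851700)(1 − 0.790000) = 0.968857
Parallel (B3 and B4): 1 − (1 − 0.879300)(1 − 0.750500) = 0.969885
Series ([0.968857] and [0.969885]): 0.968857 × 0.969885 = 0.939680
Series (B5 and B6): 0.962200 × 0.912100 = 0.877623
Parallel ([0.939680], [0.877623], and B7): 1 − (1 − 0.939680)(1 − 0.877623)(1 − 0.825500) = 0.9987

0.9987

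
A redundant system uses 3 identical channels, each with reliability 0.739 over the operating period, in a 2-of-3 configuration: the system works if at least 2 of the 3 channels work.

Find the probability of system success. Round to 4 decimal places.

R = Σ_{i=2}^{3} C(3,i) p^i (1−p)^{3−i} with p = 0.739
C(3,2)·0.739^2·0.261^1 = 0.427613
C(3,3)·0.739^3·0.261^0 = 0.403583
Sum = 0.8312

0.8312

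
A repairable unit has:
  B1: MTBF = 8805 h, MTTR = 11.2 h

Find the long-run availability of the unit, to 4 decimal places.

0.9987

A(B1) = MTBF/(MTBF+MTTR) = 8805/(8805+11.2) = 0.9987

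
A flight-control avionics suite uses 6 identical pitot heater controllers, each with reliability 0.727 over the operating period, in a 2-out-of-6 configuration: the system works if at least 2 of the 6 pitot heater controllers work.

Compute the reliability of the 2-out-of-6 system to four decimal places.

0.9930

R = Σ_{i=2}^{6} C(6,i) p^i (1−p)^{6−i} with p = 0.727
C(6,2)·0.727^2·0.273^4 = 0.044036
C(6,3)·0.727^3·0.273^3 = 0.156358
C(6,4)·0.727^4·0.273^2 = 0.312287
C(6,5)·0.727^5·0.273^1 = 0.332649
C(6,6)·0.727^6·0.273^0 = 0.147641
Sum = 0.9930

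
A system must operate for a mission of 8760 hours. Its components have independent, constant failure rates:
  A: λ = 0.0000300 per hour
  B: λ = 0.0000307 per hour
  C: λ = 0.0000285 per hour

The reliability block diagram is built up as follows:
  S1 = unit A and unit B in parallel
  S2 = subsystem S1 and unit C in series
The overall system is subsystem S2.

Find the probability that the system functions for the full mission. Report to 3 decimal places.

0.737

R(A) = exp(−0.0000300 × 8760) = 0.76890
R(B) = exp(−0.0000307 × 8760) = 0.76420
R(C) = exp(−0.0000285 × 8760) = 0.77907
Parallel (A and B): 1 − (1 − 0.76890)(1 − 0.76420) = 0.94551
Series ([0.94551] and C): 0.94551 × 0.77907 = 0.737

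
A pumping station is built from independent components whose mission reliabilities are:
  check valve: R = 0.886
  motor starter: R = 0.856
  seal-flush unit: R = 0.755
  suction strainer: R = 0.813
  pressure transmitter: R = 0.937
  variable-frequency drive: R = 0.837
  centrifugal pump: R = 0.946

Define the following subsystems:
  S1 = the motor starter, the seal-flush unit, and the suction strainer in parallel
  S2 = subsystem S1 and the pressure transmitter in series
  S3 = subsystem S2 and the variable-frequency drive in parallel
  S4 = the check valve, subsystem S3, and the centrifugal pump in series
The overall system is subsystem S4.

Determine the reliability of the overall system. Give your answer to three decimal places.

Parallel (motor starter, seal-flush unit, and suction strainer): 1 − (1 − 0.85600)(1 − 0.75500)(1 − 0.81300) = 0.99340
Series ([0.99340] and pressure transmitter): 0.99340 × 0.93700 = 0.93082
Parallel ([0.93082] and variable-frequency drive): 1 − (1 − 0.93082)(1 − 0.83700) = 0.98872
Series (check valve, [0.98872], and centrifugal pump): 0.88600 × 0.98872 × 0.94600 = 0.829

0.829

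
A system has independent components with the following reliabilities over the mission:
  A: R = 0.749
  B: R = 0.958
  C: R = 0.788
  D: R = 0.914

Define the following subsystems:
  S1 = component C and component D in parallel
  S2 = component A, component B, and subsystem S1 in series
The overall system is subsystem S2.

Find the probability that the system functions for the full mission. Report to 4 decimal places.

Parallel (C and D): 1 − (1 − 0.788000)(1 − 0.914000) = 0.981768
Series (A, B, and [0.981768]): 0.749000 × 0.958000 × 0.981768 = 0.7045

0.7045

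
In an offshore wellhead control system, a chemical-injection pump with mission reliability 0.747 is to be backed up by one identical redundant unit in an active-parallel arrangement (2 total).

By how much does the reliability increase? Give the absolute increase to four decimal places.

R_before = 0.747
R_after = 1 − (1 − 0.747)^2 = 0.9360
ΔR = 0.9360 − 0.747 = 0.1890

0.1890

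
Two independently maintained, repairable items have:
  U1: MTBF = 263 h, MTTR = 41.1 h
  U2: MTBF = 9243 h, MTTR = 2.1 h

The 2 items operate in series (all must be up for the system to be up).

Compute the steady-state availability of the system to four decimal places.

A(U1) = MTBF/(MTBF+MTTR) = 263/(263+41.1) = 0.864847
A(U2) = MTBF/(MTBF+MTTR) = 9243/(9243+2.1) = 0.999773
Series availability: 0.864847 × 0.999773 = 0.8647

0.8647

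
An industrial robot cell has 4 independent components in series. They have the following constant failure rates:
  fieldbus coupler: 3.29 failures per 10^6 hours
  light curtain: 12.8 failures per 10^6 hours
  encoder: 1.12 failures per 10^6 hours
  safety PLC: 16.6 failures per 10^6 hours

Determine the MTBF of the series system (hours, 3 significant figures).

29600

Series of exponential components: λ_sys = Σ λ_i
λ_sys = 0.00000329 + 0.0000128 + 0.00000112 + 0.0000166 = 3.3810e-05 /h
MTBF = 1 / λ_sys = 29600 h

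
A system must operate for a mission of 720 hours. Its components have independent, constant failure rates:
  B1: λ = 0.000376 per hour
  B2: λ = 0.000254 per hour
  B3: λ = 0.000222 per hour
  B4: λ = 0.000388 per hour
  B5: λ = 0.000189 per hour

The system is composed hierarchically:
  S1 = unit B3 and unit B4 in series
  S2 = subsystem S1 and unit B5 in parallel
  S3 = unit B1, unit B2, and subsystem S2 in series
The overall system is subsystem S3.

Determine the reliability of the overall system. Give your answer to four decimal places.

R(B1) = exp(−0.000376 × 720) = 0.762830
R(B2) = exp(−0.000254 × 720) = 0.832868
R(B3) = exp(−0.000222 × 720) = 0.852280
R(B4) = exp(−0.000388 × 720) = 0.756268
R(B5) = exp(−0.000189 × 720) = 0.872773
Series (B3 and B4): 0.852280 × 0.756268 = 0.644552
Parallel ([0.644552] and B5): 1 − (1 − 0.644552)(1 − 0.872773) = 0.954777
Series (B1, B2, and [0.954777]): 0.762830 × 0.832868 × 0.954777 = 0.6066

0.6066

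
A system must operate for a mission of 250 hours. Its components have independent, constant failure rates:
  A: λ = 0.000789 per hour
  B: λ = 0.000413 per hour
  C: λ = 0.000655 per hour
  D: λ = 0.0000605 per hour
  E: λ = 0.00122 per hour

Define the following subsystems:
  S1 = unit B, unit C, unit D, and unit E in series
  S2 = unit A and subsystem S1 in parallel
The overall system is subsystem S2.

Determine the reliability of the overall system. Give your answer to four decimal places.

R(A) = exp(−0.000789 × 250) = 0.820985
R(B) = exp(−0.000413 × 250) = 0.901901
R(C) = exp(−0.000655 × 250) = 0.848954
R(D) = exp(−0.0000605 × 250) = 0.984989
R(E) = exp(−0.00122 × 250) = 0.737123
Series (B, C, D, and E): 0.901901 × 0.848954 × 0.984989 × 0.737123 = 0.555923
Parallel (A and [0.555923]): 1 − (1 − 0.820985)(1 − 0.555923) = 0.9205

0.9205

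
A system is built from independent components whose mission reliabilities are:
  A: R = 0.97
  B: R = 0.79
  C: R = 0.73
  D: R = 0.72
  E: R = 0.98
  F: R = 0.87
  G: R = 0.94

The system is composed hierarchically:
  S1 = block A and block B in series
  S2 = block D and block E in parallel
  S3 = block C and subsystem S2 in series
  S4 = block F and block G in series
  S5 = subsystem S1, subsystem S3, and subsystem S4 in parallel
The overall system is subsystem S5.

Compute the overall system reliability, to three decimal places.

Series (A and B): 0.97000 × 0.79000 = 0.76630
Parallel (D and E): 1 − (1 − 0.72000)(1 − 0.98000) = 0.99440
Series (C and [0.99440]): 0.73000 × 0.99440 = 0.72591
Series (F and G): 0.87000 × 0.94000 = 0.81780
Parallel ([0.76630], [0.72591], and [0.81780]): 1 − (1 − 0.76630)(1 − 0.72591)(1 − 0.81780) = 0.988

0.988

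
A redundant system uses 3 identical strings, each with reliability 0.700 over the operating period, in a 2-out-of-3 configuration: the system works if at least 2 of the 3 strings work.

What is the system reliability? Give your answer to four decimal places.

0.7840

R = Σ_{i=2}^{3} C(3,i) p^i (1−p)^{3−i} with p = 0.700
C(3,2)·0.700^2·0.300^1 = 0.441000
C(3,3)·0.700^3·0.300^0 = 0.343000
Sum = 0.7840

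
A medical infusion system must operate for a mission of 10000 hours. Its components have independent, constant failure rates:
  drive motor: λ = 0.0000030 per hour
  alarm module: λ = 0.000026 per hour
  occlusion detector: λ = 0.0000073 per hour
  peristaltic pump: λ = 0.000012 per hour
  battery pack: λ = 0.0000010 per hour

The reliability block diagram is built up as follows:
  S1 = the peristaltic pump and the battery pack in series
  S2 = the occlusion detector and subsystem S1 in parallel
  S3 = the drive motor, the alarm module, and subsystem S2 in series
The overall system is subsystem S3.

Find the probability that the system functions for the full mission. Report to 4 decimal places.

R(drive motor) = exp(−0.0000030 × 10000) = 0.970446
R(alarm module) = exp(−0.000026 × 10000) = 0.771052
R(occlusion detector) = exp(−0.0000073 × 10000) = 0.929601
R(peristaltic pump) = exp(−0.000012 × 10000) = 0.886920
R(battery pack) = exp(−0.0000010 × 10000) = 0.990050
Series (peristaltic pump and battery pack): 0.886920 × 0.990050 = 0.878095
Parallel (occlusion detector and [0.878095]): 1 − (1 − 0.929601)(1 − 0.878095) = 0.991418
Series (drive motor, alarm module, and [0.991418]): 0.970446 × 0.771052 × 0.991418 = 0.7418

0.7418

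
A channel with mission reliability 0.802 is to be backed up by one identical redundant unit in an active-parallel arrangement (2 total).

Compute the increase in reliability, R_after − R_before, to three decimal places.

R_before = 0.802
R_after = 1 − (1 − 0.802)^2 = 0.961
ΔR = 0.961 − 0.802 = 0.159

0.159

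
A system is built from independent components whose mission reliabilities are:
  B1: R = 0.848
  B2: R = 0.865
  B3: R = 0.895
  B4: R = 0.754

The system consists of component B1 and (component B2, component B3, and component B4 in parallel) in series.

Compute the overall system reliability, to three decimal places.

Parallel (B2, B3, and B4): 1 − (1 − 0.86500)(1 − 0.89500)(1 − 0.75400) = 0.99651
Series (B1 and [0.99651]): 0.84800 × 0.99651 = 0.845

0.845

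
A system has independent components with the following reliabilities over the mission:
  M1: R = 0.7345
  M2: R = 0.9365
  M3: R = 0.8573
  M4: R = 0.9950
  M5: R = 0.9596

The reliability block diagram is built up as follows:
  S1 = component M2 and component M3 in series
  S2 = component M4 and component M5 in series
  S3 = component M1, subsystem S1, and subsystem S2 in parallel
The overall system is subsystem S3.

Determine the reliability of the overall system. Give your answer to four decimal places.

Series (M2 and M3): 0.936500 × 0.857300 = 0.802861
Series (M4 and M5): 0.995000 × 0.959600 = 0.954802
Parallel (M1, [0.802861], and [0.954802]): 1 − (1 − 0.734500)(1 − 0.802861)(1 − 0.954802) = 0.9976

0.9976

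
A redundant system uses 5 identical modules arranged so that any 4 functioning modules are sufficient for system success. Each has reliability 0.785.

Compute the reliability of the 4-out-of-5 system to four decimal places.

R = Σ_{i=4}^{5} C(5,i) p^i (1−p)^{5−i} with p = 0.785
C(5,4)·0.785^4·0.215^1 = 0.408213
C(5,5)·0.785^5·0.215^0 = 0.298091
Sum = 0.7063

0.7063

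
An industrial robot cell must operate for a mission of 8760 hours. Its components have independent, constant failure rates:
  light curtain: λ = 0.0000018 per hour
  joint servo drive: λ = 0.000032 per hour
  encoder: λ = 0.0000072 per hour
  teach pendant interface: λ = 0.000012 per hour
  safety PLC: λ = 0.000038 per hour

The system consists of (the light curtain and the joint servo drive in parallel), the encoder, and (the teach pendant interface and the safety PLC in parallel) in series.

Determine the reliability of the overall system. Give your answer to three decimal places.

R(light curtain) = exp(−0.0000018 × 8760) = 0.98436
R(joint servo drive) = exp(−0.000032 × 8760) = 0.75554
R(encoder) = exp(−0.0000072 × 8760) = 0.93888
R(teach pendant interface) = exp(−0.000012 × 8760) = 0.90022
R(safety PLC) = exp(−0.000038 × 8760) = 0.71686
Parallel (light curtain and joint servo drive): 1 − (1 − 0.98436)(1 − 0.75554) = 0.99618
Parallel (teach pendant interface and safety PLC): 1 − (1 − 0.90022)(1 − 0.71686) = 0.97175
Series ([0.99618], encoder, and [0.97175]): 0.99618 × 0.93888 × 0.97175 = 0.909

0.909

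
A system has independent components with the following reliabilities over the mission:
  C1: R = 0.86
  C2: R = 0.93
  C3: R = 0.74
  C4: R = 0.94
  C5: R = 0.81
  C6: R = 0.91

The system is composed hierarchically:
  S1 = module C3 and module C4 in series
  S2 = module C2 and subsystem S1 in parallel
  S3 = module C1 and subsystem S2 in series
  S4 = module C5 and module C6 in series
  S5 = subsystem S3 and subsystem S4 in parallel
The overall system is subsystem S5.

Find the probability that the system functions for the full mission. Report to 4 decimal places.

0.9584

Series (C3 and C4): 0.740000 × 0.940000 = 0.695600
Parallel (C2 and [0.695600]): 1 − (1 − 0.930000)(1 − 0.695600) = 0.978692
Series (C1 and [0.978692]): 0.860000 × 0.978692 = 0.841675
Series (C5 and C6): 0.810000 × 0.910000 = 0.737100
Parallel ([0.841675] and [0.737100]): 1 − (1 − 0.841675)(1 − 0.737100) = 0.9584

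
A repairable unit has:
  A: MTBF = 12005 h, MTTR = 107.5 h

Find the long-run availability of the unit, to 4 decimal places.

0.9911

A(A) = MTBF/(MTBF+MTTR) = 12005/(12005+107.5) = 0.9911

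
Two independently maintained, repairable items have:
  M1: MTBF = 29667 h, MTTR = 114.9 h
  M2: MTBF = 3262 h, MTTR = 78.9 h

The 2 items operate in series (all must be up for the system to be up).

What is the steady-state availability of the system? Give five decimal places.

0.97262

A(M1) = MTBF/(MTBF+MTTR) = 29667/(29667+114.9) = 0.996142
A(M2) = MTBF/(MTBF+MTTR) = 3262/(3262+78.9) = 0.976384
Series availability: 0.996142 × 0.976384 = 0.97262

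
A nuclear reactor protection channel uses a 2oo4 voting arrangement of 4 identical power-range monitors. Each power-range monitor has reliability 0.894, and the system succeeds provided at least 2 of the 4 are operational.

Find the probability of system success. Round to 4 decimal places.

0.9956

R = Σ_{i=2}^{4} C(4,i) p^i (1−p)^{4−i} with p = 0.894
C(4,2)·0.894^2·0.106^2 = 0.053881
C(4,3)·0.894^3·0.106^1 = 0.302955
C(4,4)·0.894^4·0.106^0 = 0.638778
Sum = 0.9956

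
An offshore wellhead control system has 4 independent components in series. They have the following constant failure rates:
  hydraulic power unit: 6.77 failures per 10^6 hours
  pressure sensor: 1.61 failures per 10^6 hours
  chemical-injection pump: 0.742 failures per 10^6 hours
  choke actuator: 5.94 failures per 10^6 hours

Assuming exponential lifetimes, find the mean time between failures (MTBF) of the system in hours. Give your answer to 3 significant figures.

66400

Series of exponential components: λ_sys = Σ λ_i
λ_sys = 0.00000677 + 0.00000161 + 0.000000742 + 0.00000594 = 1.5062e-05 /h
MTBF = 1 / λ_sys = 66400 h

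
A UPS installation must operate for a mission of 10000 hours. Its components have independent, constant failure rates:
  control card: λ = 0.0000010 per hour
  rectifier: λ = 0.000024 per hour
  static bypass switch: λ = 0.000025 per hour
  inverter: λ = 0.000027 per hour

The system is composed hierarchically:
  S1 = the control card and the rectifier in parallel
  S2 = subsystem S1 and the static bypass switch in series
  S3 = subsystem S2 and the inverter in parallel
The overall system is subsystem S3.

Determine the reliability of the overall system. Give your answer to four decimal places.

R(control card) = exp(−0.0000010 × 10000) = 0.990050
R(rectifier) = exp(−0.000024 × 10000) = 0.786628
R(static bypass switch) = exp(−0.000025 × 10000) = 0.778801
R(inverter) = exp(−0.000027 × 10000) = 0.763379
Parallel (control card and rectifier): 1 − (1 − 0.990050)(1 − 0.786628) = 0.997877
Series ([0.997877] and static bypass switch): 0.997877 × 0.778801 = 0.777148
Parallel ([0.777148] and inverter): 1 − (1 − 0.777148)(1 − 0.763379) = 0.9473

0.9473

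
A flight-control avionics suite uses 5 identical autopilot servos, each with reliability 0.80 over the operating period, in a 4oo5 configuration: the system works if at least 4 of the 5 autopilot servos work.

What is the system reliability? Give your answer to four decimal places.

R = Σ_{i=4}^{5} C(5,i) p^i (1−p)^{5−i} with p = 0.80
C(5,4)·0.80^4·0.20^1 = 0.409600
C(5,5)·0.80^5·0.20^0 = 0.327680
Sum = 0.7373

0.7373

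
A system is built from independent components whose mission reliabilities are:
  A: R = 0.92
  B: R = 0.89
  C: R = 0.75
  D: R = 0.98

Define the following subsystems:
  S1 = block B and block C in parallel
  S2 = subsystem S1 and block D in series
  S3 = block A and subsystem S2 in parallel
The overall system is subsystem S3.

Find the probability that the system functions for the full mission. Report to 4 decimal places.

Parallel (B and C): 1 − (1 − 0.890000)(1 − 0.750000) = 0.972500
Series ([0.972500] and D): 0.972500 × 0.980000 = 0.953050
Parallel (A and [0.953050]): 1 − (1 − 0.920000)(1 − 0.953050) = 0.9962

0.9962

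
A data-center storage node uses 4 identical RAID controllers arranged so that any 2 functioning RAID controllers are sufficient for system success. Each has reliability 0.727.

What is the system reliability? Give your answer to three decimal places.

0.935

R = Σ_{i=2}^{4} C(4,i) p^i (1−p)^{4−i} with p = 0.727
C(4,2)·0.727^2·0.273^2 = 0.23634
C(4,3)·0.727^3·0.273^1 = 0.41959
C(4,4)·0.727^4·0.273^0 = 0.27934
Sum = 0.935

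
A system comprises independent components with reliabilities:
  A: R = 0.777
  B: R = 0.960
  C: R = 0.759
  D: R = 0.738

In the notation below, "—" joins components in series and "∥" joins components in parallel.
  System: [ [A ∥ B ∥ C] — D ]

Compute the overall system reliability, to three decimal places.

0.736

Parallel (A, B, and C): 1 − (1 − 0.77700)(1 − 0.96000)(1 − 0.75900) = 0.99785
Series ([0.99785] and D): 0.99785 × 0.73800 = 0.736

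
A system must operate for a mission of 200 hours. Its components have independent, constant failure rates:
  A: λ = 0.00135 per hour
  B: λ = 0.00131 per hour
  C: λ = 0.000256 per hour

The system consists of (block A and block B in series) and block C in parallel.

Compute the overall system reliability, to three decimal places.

0.979

R(A) = exp(−0.00135 × 200) = 0.76338
R(B) = exp(−0.00131 × 200) = 0.76951
R(C) = exp(−0.000256 × 200) = 0.95009
Series (A and B): 0.76338 × 0.76951 = 0.58743
Parallel ([0.58743] and C): 1 − (1 − 0.58743)(1 − 0.95009) = 0.979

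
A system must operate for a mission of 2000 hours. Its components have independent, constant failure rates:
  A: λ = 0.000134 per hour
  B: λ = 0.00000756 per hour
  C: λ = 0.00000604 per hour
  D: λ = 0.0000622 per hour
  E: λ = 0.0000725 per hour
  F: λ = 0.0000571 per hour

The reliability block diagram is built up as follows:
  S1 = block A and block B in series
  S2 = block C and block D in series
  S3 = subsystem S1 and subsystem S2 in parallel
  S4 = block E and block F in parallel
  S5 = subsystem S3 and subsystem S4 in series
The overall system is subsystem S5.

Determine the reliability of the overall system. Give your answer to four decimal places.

0.9544

R(A) = exp(−0.000134 × 2000) = 0.764908
R(B) = exp(−0.00000756 × 2000) = 0.984994
R(C) = exp(−0.00000604 × 2000) = 0.987993
R(D) = exp(−0.0000622 × 2000) = 0.883027
R(E) = exp(−0.0000725 × 2000) = 0.865022
R(F) = exp(−0.0000571 × 2000) = 0.892080
Series (A and B): 0.764908 × 0.984994 = 0.753430
Series (C and D): 0.987993 × 0.883027 = 0.872424
Parallel ([0.753430] and [0.872424]): 1 − (1 − 0.753430)(1 − 0.872424) = 0.968544
Parallel (E and F): 1 − (1 − 0.865022)(1 − 0.892080) = 0.985433
Series ([0.968544] and [0.985433]): 0.968544 × 0.985433 = 0.9544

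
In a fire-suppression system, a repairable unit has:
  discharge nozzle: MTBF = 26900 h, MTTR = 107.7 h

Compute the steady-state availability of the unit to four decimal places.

0.9960

A(discharge nozzle) = MTBF/(MTBF+MTTR) = 26900/(26900+107.7) = 0.9960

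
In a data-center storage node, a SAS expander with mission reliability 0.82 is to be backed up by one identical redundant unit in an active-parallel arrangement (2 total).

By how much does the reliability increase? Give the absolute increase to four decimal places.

R_before = 0.82
R_after = 1 − (1 − 0.82)^2 = 0.9676
ΔR = 0.9676 − 0.82 = 0.1476

0.1476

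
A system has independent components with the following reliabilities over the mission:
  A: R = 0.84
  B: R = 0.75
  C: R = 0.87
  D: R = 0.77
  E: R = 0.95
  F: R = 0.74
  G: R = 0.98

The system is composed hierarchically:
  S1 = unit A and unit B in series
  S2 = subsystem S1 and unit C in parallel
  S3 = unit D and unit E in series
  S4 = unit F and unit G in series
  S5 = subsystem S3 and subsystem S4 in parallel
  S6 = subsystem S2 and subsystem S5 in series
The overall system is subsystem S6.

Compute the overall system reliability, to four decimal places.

0.8817

Series (A and B): 0.840000 × 0.750000 = 0.630000
Parallel ([0.630000] and C): 1 − (1 − 0.630000)(1 − 0.870000) = 0.951900
Series (D and E): 0.770000 × 0.950000 = 0.731500
Series (F and G): 0.740000 × 0.980000 = 0.725200
Parallel ([0.731500] and [0.725200]): 1 − (1 − 0.731500)(1 − 0.725200) = 0.926216
Series ([0.951900] and [0.926216]): 0.951900 × 0.926216 = 0.8817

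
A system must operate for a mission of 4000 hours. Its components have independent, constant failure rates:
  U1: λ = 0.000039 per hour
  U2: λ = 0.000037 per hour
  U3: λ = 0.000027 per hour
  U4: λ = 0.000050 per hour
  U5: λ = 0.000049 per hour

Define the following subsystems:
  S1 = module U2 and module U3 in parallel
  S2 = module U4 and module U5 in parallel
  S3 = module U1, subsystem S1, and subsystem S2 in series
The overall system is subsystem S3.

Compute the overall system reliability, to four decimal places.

0.8163

R(U1) = exp(−0.000039 × 4000) = 0.855559
R(U2) = exp(−0.000037 × 4000) = 0.862431
R(U3) = exp(−0.000027 × 4000) = 0.897628
R(U4) = exp(−0.000050 × 4000) = 0.818731
R(U5) = exp(−0.000049 × 4000) = 0.822012
Parallel (U2 and U3): 1 − (1 − 0.862431)(1 − 0.897628) = 0.985917
Parallel (U4 and U5): 1 − (1 − 0.818731)(1 − 0.822012) = 0.967736
Series (U1, [0.985917], and [0.967736]): 0.855559 × 0.985917 × 0.967736 = 0.8163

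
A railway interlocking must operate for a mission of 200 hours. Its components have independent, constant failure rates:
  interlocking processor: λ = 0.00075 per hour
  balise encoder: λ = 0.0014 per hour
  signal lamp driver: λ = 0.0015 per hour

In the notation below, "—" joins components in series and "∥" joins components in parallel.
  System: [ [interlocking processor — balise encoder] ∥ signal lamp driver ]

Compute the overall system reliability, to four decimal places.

R(interlocking processor) = exp(−0.00075 × 200) = 0.860708
R(balise encoder) = exp(−0.0014 × 200) = 0.755784
R(signal lamp driver) = exp(−0.0015 × 200) = 0.740818
Series (interlocking processor and balise encoder): 0.860708 × 0.755784 = 0.650509
Parallel ([0.650509] and signal lamp driver): 1 − (1 − 0.650509)(1 − 0.740818) = 0.9094

0.9094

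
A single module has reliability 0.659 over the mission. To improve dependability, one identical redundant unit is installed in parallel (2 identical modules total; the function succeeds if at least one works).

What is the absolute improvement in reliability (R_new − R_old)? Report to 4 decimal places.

R_before = 0.659
R_after = 1 − (1 − 0.659)^2 = 0.8837
ΔR = 0.8837 − 0.659 = 0.2247

0.2247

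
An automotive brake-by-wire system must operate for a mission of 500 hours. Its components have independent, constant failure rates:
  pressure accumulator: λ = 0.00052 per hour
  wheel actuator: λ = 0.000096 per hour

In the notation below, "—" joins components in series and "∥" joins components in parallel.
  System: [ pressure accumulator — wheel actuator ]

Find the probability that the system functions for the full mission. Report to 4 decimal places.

R(pressure accumulator) = exp(−0.00052 × 500) = 0.771052
R(wheel actuator) = exp(−0.000096 × 500) = 0.953134
Series (pressure accumulator and wheel actuator): 0.771052 × 0.953134 = 0.7349

0.7349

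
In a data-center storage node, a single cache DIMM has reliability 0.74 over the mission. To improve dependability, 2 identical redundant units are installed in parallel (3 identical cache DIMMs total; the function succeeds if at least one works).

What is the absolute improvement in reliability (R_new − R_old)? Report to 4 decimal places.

R_before = 0.74
R_after = 1 − (1 − 0.74)^3 = 0.9824
ΔR = 0.9824 − 0.74 = 0.2424

0.2424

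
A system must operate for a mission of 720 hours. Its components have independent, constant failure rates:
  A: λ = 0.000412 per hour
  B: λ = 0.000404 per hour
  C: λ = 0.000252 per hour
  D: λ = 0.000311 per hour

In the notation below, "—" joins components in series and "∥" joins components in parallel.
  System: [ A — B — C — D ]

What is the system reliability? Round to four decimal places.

R(A) = exp(−0.000412 × 720) = 0.743312
R(B) = exp(−0.000404 × 720) = 0.747605
R(C) = exp(−0.000252 × 720) = 0.834068
R(D) = exp(−0.000311 × 720) = 0.799379
Series (A, B, C, and D): 0.743312 × 0.747605 × 0.834068 × 0.799379 = 0.3705

0.3705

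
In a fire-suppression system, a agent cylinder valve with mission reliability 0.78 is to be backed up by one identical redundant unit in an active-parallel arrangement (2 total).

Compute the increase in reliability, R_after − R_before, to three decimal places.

0.172

R_before = 0.78
R_after = 1 − (1 − 0.78)^2 = 0.952
ΔR = 0.952 − 0.78 = 0.172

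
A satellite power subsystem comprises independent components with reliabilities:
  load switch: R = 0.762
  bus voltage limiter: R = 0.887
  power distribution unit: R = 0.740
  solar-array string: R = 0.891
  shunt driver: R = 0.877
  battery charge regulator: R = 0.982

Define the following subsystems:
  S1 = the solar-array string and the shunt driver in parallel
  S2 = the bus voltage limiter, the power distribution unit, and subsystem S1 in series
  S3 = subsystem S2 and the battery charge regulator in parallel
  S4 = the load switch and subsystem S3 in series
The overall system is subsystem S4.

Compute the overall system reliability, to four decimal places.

Parallel (solar-array string and shunt driver): 1 − (1 − 0.891000)(1 − 0.877000) = 0.986593
Series (bus voltage limiter, power distribution unit, and [0.986593]): 0.887000 × 0.740000 × 0.986593 = 0.647580
Parallel ([0.647580] and battery charge regulator): 1 − (1 − 0.647580)(1 − 0.982000) = 0.993656
Series (load switch and [0.993656]): 0.762000 × 0.993656 = 0.7572

0.7572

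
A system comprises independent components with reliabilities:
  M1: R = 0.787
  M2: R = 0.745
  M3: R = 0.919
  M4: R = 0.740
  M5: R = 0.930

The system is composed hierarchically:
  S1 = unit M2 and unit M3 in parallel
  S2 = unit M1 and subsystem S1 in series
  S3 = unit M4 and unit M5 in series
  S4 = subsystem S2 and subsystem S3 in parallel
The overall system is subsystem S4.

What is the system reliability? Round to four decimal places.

Parallel (M2 and M3): 1 − (1 − 0.745000)(1 − 0.919000) = 0.979345
Series (M1 and [0.979345]): 0.787000 × 0.979345 = 0.770745
Series (M4 and M5): 0.740000 × 0.930000 = 0.688200
Parallel ([0.770745] and [0.688200]): 1 − (1 − 0.770745)(1 − 0.688200) = 0.9285

0.9285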